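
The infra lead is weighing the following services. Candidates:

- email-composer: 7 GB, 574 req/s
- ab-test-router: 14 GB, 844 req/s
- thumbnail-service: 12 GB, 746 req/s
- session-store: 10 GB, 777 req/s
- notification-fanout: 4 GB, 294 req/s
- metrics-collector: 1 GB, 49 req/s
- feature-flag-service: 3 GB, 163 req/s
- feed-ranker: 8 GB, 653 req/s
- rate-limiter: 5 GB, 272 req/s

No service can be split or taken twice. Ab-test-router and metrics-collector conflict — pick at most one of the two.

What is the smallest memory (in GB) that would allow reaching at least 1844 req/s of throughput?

25

Minimise GB subject to total throughput ≥ 1844.
Taking email-composer + session-store + notification-fanout + metrics-collector + feature-flag-service gives 1857 (≥ 1844) for 25 GB.
Below 25 GB the best achievable stays under 1844.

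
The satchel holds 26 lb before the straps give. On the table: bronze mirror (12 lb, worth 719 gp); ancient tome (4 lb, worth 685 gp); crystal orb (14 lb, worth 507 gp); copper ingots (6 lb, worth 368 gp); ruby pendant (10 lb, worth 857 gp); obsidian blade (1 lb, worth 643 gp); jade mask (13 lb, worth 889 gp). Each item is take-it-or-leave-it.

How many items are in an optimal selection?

4

The maximum value within 26 lb is 2585.
One optimal bundle: ancient tome + copper ingots + obsidian blade + jade mask (24 lb).
Every optimal selection uses 4 items.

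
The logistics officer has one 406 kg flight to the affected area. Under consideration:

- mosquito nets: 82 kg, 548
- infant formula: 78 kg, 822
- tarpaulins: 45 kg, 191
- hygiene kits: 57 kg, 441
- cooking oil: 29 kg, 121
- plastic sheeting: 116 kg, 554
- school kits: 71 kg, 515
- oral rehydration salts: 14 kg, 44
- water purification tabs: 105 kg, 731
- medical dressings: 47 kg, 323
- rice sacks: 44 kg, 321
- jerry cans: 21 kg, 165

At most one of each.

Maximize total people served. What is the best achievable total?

The ratio heuristic lands on infant formula + hygiene kits + cooking oil + school kits + water purification tabs + rice sacks + jerry cans (3116) but leaves 1 kg idle.
Replace cooking oil and jerry cans with medical dressings: the trade gains 37 net, giving 3153 at 402 kg.
Runner-up mosquito nets + infant formula + hygiene kits + school kits + medical dressings + rice sacks + jerry cans tops out at 3135.

3153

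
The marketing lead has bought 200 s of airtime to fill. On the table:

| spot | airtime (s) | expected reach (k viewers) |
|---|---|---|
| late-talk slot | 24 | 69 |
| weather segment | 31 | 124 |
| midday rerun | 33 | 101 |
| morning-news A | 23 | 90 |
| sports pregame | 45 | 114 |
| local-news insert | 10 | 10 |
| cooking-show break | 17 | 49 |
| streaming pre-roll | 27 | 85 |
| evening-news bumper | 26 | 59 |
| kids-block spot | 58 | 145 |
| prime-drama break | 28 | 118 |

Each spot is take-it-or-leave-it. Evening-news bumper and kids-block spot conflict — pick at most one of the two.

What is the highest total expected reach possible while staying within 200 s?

By expected reach per s: prime-drama break 4.21, weather segment 4.00, morning-news A 3.91, streaming pre-roll 3.15 lead.
Greedy by ratio would take late-talk slot + weather segment + midday rerun + morning-news A + local-news insert + cooking-show break + streaming pre-roll + prime-drama break: 193 s used, total 646.
The 51 s tied up in late-talk slot and local-news insert and cooking-show break is better spent on kids-block spot — total rises to 663 (200 s).
Next best is late-talk slot + weather segment + morning-news A + sports pregame + cooking-show break + streaming pre-roll + prime-drama break at 649 (195 s) — short by 14.

663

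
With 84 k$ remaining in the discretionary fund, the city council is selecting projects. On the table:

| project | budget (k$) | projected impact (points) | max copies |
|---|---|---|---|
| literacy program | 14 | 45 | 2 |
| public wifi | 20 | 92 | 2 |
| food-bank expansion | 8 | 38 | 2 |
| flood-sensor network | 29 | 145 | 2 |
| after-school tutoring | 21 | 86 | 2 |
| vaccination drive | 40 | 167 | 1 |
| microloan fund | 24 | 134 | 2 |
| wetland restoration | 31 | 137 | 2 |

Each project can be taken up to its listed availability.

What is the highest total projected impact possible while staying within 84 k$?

The ratio heuristic lands on flood-sensor network + 2×microloan fund (413) but leaves 7 k$ idle.
Dropping flood-sensor network frees 29 k$; slotting in public wifi + 2×food-bank expansion (36 k$) lifts the total to 436 at 84 k$.
That's the maximum — no swap from here does better than 436.

436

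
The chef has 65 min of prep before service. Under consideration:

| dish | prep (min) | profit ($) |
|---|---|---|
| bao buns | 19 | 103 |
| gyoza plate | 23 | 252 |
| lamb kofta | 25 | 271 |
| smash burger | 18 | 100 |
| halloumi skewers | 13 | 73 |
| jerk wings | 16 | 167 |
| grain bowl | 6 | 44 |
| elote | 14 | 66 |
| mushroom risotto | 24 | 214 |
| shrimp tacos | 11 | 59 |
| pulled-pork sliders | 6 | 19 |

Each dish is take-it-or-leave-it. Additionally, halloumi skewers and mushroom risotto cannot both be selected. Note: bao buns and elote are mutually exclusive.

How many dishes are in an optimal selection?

3

Optimal total is 690.
gyoza plate + lamb kofta + jerk wings hits 690 at 64 min.
Every optimal selection uses 3 dishes.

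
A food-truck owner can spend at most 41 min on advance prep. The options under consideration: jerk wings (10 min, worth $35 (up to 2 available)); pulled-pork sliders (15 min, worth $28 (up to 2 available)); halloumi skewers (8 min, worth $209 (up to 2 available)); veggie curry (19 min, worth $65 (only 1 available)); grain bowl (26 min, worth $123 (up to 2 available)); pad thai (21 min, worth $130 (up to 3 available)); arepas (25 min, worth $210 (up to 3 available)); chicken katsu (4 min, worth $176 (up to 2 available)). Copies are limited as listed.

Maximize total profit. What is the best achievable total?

Taking jerk wings + 2×halloumi skewers + 2×chicken katsu: 34 min used, 805 in profit.
Every other selection either busts 41 min or exceeds an availability limit or fails to beat 805.

805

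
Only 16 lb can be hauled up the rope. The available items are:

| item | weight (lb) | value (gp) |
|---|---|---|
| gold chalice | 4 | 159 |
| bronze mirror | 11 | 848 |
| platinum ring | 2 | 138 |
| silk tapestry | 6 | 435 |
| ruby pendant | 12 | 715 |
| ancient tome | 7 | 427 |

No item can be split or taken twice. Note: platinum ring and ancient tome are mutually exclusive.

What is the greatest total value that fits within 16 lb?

By value per lb: bronze mirror 77.09, silk tapestry 72.50, platinum ring 69.00, ancient tome 61.00 lead.
A density-first pass picks bronze mirror + platinum ring — 986 at 13 lb.
The 2 lb tied up in platinum ring is better spent on gold chalice — total rises to 1007 (15 lb).
The closest alternative, bronze mirror + platinum ring, reaches only 986.

1007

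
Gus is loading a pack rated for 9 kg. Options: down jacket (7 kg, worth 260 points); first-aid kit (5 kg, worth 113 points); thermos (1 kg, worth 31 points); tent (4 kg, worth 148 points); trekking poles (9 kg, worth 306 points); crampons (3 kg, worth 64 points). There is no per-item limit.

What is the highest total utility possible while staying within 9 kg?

327

Taking the top-ratio items first gives down jacket + 2×thermos for 322 (9 kg).
The 8 kg tied up in down jacket and thermos is better spent on 2×tent — total rises to 327 (9 kg).
That's the maximum — no swap from here does better than 327.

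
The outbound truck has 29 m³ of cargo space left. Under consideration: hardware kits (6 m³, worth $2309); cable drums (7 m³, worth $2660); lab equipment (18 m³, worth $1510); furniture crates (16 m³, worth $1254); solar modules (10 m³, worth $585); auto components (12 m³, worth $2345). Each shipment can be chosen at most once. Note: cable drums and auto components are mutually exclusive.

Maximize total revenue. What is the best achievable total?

Hardware kits + cable drums + furniture crates uses 29 of the 29 m³ and totals 6223.
Next best is hardware kits + cable drums + solar modules at 5554 (23 m³) — short by 669.

6223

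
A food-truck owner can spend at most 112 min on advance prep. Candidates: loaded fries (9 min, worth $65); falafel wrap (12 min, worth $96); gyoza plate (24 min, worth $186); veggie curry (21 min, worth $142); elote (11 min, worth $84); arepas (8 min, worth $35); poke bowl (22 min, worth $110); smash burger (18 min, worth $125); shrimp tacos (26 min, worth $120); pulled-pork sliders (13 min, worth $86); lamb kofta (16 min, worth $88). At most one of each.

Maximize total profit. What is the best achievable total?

786

A density-first pass picks loaded fries + falafel wrap + gyoza plate + veggie curry + elote + smash burger + pulled-pork sliders — 784 at 108 min.
Dropping pulled-pork sliders frees 13 min; slotting in lamb kofta (16 min) lifts the total to 786 at 111 min.
An exhaustive check of the 2048 subsets confirms 786.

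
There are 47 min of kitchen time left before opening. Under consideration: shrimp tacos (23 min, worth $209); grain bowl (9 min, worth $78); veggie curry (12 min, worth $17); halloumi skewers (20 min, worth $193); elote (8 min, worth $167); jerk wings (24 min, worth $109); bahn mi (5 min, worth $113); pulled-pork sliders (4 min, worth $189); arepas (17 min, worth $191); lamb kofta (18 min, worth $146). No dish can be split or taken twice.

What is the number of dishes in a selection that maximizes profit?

Best achievable profit is 740.
grain bowl + halloumi skewers + elote + bahn mi + pulled-pork sliders hits 740 at 46 min.
Every optimal selection uses 5 dishes.

5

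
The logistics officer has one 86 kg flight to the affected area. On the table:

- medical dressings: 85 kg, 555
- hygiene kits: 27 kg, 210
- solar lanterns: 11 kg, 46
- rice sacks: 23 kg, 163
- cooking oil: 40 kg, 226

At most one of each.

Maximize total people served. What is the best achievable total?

555

Greedy by ratio would take hygiene kits + solar lanterns + rice sacks: 61 kg used, total 419.
The 61 kg tied up in hygiene kits and solar lanterns and rice sacks is better spent on medical dressings — total rises to 555 (85 kg).
The closest alternative, hygiene kits + solar lanterns + cooking oil, reaches only 482.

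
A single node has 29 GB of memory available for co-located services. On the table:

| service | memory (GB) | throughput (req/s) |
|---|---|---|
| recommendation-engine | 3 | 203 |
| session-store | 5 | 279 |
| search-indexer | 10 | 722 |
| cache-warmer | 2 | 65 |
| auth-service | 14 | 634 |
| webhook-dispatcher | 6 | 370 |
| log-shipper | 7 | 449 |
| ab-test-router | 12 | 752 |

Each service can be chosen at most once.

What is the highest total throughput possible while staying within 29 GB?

Taking the top-ratio services first gives recommendation-engine + search-indexer + cache-warmer + webhook-dispatcher + log-shipper for 1809 (28 GB).
Replace recommendation-engine and cache-warmer and webhook-dispatcher with ab-test-router: the trade gains 114 net, giving 1923 at 29 GB.
That's the maximum — no swap from here does better than 1923.

1923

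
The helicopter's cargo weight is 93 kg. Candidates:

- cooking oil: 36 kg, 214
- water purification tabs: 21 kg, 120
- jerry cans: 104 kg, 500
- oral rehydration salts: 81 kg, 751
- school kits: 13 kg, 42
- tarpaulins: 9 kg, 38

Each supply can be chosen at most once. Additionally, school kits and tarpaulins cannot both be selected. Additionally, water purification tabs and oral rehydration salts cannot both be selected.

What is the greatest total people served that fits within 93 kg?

789

Best packing: oral rehydration salts + tarpaulins — 90 kg, 789 total.
The spare 3 kg is too small for any remaining supply, and no feasible exchange beats 789.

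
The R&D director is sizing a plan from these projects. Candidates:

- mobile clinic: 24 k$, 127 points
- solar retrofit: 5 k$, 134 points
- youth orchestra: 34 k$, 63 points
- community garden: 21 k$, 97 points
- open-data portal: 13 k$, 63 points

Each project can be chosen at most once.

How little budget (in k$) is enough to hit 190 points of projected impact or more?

18

Minimise k$ subject to total projected impact ≥ 190.
solar retrofit + open-data portal reaches 197 using 18 k$.
Any bundle with less than 18 k$ falls short of 190.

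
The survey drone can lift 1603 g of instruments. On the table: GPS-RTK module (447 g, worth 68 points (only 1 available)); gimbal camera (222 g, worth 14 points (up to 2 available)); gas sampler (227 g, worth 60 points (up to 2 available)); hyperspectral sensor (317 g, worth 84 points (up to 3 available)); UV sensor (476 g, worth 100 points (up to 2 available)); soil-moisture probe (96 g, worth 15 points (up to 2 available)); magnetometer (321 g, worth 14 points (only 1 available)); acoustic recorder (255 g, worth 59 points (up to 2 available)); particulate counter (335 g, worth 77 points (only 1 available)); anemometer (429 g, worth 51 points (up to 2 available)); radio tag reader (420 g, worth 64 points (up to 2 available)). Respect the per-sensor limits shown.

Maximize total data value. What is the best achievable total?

Density check — hyperspectral sensor 0.26, gas sampler 0.26, acoustic recorder 0.23 are the best per g.
A density-first pass picks 2×gas sampler + 3×hyperspectral sensor + 2×soil-moisture probe — 402 at 1597 g.
The 509 g tied up in hyperspectral sensor and 2×soil-moisture probe is better spent on 2×acoustic recorder — total rises to 406 (1598 g).
The spare 5 g is too small for any remaining sensor, and no exchange beats 406.

406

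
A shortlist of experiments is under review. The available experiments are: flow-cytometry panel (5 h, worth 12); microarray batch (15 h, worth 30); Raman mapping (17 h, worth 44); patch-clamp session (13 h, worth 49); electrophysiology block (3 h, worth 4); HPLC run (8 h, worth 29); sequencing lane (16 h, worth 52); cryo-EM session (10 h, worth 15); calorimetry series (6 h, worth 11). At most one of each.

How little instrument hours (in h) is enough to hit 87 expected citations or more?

26

Minimise h subject to total expected citations ≥ 87.
flow-cytometry panel + patch-clamp session + HPLC run reaches 90 using 26 h.
Any bundle with less than 26 h falls short of 87.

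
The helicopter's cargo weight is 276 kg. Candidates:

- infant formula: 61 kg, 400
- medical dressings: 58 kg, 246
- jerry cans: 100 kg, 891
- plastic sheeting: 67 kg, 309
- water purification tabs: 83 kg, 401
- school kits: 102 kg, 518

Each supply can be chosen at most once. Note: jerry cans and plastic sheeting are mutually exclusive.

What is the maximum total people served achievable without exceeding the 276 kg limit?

Infant formula + jerry cans + school kits uses 263 of the 276 kg and totals 1809.

1809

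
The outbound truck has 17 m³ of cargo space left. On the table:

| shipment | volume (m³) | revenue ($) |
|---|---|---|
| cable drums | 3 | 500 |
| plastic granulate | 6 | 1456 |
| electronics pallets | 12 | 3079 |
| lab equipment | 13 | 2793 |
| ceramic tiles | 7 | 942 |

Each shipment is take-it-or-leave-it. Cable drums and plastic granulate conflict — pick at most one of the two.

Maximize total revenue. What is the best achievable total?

3579

Best packing: cable drums + electronics pallets — 15 m³, 3579 total.
Runner-up cable drums + lab equipment tops out at 3293.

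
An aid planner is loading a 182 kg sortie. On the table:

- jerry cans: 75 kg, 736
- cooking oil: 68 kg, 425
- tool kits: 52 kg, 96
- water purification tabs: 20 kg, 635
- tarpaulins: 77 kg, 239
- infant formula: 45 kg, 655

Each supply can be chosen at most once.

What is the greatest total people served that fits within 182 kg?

2026

Jerry cans + water purification tabs + infant formula uses 140 of the 182 kg and totals 2026.
Every other selection either busts 182 kg or fails to beat 2026.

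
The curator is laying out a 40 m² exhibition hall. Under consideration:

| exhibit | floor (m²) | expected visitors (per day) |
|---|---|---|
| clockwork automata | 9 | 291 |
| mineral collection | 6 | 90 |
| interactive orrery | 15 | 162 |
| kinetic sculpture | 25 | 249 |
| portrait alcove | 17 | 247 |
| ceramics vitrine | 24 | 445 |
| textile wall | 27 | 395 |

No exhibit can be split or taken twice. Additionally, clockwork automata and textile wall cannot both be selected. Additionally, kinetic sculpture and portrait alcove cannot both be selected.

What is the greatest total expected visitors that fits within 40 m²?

Ranking by ratio (expected visitors/m²): clockwork automata 32.33, ceramics vitrine 18.54, mineral collection 15.00.
Clockwork automata + mineral collection + ceramics vitrine uses 39 of the 40 m² and totals 826.
The spare 1 m² is too small for any remaining exhibit, and no feasible exchange beats 826.

826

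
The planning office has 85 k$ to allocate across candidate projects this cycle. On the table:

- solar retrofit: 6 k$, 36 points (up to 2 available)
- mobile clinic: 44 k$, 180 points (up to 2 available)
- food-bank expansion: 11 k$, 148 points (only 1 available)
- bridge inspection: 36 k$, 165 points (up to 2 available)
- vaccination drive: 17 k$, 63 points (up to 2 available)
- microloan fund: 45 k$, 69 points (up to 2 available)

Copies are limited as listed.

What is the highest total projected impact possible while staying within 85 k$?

Ranking by ratio (projected impact/k$): food-bank expansion 13.45, solar retrofit 6.00, bridge inspection 4.58, mobile clinic 4.09.
The ratio heuristic lands on 2×solar retrofit + food-bank expansion + bridge inspection + vaccination drive (448) but leaves 9 k$ idle.
Replace 2×solar retrofit and vaccination drive with bridge inspection: the trade gains 30 net, giving 478 at 83 k$.
The spare 2 k$ is too small for any remaining project, and no exchange beats 478.

478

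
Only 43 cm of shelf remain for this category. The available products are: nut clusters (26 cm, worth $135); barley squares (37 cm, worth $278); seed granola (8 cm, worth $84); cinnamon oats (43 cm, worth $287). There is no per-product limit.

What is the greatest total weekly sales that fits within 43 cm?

By weekly sales per cm: seed granola 10.50, barley squares 7.51, cinnamon oats 6.67, nut clusters 5.19 lead.
Best packing: 5×seed granola — 40 cm, 420 total.

420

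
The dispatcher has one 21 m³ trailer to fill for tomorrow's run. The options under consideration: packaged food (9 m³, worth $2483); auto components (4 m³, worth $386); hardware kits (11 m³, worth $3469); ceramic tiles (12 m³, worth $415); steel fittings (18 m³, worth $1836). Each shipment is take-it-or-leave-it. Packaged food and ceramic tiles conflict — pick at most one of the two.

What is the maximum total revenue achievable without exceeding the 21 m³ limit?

5952

The ratio ordering already packs tightly: packaged food + hardware kits, 20 m³, 5952.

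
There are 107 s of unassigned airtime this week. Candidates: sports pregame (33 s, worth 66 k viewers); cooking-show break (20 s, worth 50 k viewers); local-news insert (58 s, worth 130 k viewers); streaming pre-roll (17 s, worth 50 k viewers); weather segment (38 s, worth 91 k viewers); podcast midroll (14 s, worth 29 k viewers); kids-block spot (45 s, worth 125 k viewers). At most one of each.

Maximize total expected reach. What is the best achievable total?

266

Filling by ratio: cooking-show break + streaming pre-roll + podcast midroll + kids-block spot for 254, with 11 s left unused.
Replace streaming pre-roll and podcast midroll with weather segment: the trade gains 12 net, giving 266 at 103 s.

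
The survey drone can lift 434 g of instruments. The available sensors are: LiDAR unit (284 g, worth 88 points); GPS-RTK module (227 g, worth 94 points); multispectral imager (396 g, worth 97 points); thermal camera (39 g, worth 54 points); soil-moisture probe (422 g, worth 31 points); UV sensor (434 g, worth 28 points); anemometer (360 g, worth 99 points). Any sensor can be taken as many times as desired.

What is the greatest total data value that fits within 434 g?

Ranking by ratio (data value/g): thermal camera 1.38, GPS-RTK module 0.41, LiDAR unit 0.31.
Best packing: 11×thermal camera — 429 g, 594 total.

594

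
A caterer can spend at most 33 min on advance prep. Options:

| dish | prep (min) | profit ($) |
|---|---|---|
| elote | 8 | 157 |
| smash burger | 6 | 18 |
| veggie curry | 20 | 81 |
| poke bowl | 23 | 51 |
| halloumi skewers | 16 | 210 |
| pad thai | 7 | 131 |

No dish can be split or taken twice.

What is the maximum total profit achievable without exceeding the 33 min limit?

498

Taking elote + halloumi skewers + pad thai: 31 min used, 498 in profit.
Every other selection either busts 33 min or fails to beat 498.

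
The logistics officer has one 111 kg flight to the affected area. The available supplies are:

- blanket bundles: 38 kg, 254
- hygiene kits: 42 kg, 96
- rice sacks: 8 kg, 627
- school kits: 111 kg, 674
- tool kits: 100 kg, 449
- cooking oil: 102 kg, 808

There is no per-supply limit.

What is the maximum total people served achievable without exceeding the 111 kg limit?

8151

Taking 13×rice sacks: 104 kg used, 8151 in people served.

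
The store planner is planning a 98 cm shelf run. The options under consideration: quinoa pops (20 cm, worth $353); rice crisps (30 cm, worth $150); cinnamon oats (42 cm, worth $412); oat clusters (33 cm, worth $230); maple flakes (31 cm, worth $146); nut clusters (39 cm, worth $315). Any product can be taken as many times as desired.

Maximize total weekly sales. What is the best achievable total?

By weekly sales per cm: quinoa pops 17.65, cinnamon oats 9.81, nut clusters 8.08 lead.
4×quinoa pops uses 80 of the 98 cm and totals 1412.
The spare 18 cm is too small for any remaining product, and no exchange beats 1412.

1412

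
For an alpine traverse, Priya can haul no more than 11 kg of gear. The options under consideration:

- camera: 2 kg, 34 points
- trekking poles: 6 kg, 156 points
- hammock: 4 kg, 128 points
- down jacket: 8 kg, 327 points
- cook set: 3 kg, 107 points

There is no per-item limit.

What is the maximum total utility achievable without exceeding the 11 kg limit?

Density check — down jacket 40.88, cook set 35.67, hammock 32.00 are the best per kg.
Down jacket + cook set uses 11 of the 11 kg and totals 434.

434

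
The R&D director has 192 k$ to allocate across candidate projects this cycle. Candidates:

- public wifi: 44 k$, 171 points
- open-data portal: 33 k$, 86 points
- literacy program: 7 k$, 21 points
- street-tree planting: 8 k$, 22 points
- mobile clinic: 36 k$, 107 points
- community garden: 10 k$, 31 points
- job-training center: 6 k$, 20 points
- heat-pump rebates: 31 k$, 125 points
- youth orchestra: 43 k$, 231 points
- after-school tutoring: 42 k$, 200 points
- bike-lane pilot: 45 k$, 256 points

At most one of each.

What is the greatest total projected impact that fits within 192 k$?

911

Greedy by ratio would take literacy program + street-tree planting + community garden + job-training center + heat-pump rebates + youth orchestra + after-school tutoring + bike-lane pilot: 192 k$ used, total 906.
Replace literacy program and job-training center and heat-pump rebates with public wifi: the trade gains 5 net, giving 911 at 192 k$.
Next best is public wifi + literacy program + community garden + youth orchestra + after-school tutoring + bike-lane pilot at 910 (191 k$) — short by 1.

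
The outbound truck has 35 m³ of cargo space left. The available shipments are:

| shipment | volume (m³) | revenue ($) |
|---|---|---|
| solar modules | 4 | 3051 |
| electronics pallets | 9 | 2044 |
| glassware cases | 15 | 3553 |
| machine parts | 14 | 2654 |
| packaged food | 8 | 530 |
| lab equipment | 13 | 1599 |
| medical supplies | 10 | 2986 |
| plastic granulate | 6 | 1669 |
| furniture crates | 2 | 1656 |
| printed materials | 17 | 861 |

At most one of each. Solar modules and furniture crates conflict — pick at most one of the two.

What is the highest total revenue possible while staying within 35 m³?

11259

Solar modules + glassware cases + medical supplies + plastic granulate uses 35 of the 35 m³ and totals 11259.
That's the maximum — no feasible swap from here does better than 11259.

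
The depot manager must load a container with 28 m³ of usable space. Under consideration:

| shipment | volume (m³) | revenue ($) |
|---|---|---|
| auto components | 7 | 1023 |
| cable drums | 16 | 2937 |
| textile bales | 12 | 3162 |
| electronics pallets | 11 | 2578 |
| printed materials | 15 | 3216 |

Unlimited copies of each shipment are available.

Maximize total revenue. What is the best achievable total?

6378

The ratio heuristic lands on 2×textile bales (6324) but leaves 4 m³ idle.
Replace textile bales with printed materials: the trade gains 54 net, giving 6378 at 27 m³.
That's the maximum — no swap from here does better than 6378.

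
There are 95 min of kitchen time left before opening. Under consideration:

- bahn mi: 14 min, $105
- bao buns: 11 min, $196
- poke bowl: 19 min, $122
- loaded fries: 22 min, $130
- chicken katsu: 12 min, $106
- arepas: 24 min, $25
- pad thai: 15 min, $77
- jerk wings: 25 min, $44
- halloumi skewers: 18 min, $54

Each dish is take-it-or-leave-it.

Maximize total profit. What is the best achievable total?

736

The ratio ordering already packs tightly: bahn mi + bao buns + poke bowl + loaded fries + chicken katsu + pad thai, 93 min, 736.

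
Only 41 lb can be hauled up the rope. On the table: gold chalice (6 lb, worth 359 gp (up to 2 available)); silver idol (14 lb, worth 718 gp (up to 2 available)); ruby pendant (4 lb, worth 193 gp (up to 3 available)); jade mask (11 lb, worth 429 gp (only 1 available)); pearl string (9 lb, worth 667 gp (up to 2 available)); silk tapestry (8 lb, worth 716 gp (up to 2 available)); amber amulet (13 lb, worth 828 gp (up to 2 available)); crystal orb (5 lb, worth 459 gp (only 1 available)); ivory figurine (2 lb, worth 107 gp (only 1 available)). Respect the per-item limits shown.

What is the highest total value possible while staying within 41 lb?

3332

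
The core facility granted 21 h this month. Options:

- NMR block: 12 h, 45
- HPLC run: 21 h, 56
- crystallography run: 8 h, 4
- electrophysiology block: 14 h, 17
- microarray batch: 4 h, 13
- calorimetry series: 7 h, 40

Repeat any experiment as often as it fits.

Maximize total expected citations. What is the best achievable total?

The ratio ordering already packs tightly: 3×calorimetry series, 21 h, 120.
No other feasible combination exceeds 120.

120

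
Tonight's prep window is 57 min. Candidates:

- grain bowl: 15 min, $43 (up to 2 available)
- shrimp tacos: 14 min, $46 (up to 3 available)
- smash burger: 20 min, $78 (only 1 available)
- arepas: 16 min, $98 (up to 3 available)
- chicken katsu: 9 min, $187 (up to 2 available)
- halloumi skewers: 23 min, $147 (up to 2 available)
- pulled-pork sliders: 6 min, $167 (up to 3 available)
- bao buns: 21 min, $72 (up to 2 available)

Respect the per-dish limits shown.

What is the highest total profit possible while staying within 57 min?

Density check — pulled-pork sliders 27.83, chicken katsu 20.78, halloumi skewers 6.39 are the best per min.
Best packing: arepas + 2×chicken katsu + 3×pulled-pork sliders — 52 min, 973 total.

973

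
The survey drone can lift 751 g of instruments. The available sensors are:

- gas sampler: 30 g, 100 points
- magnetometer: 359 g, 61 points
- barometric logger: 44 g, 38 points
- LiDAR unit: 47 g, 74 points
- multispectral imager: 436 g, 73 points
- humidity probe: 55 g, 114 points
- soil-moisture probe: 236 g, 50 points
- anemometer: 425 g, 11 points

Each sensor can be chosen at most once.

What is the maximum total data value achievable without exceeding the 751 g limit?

Density check — gas sampler 3.33, humidity probe 2.07, LiDAR unit 1.57 are the best per g.
Taking the top-ratio sensors first gives gas sampler + barometric logger + LiDAR unit + humidity probe + soil-moisture probe for 376 (412 g).
The 236 g tied up in soil-moisture probe is better spent on multispectral imager — total rises to 399 (612 g).

399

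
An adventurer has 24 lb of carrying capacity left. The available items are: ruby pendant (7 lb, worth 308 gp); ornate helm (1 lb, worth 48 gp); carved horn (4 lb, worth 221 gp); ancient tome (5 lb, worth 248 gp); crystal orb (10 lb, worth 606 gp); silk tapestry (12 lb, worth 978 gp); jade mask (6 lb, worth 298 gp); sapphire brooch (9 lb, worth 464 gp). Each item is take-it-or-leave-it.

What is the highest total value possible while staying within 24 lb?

1632

Ornate helm + crystal orb + silk tapestry uses 23 of the 24 lb and totals 1632.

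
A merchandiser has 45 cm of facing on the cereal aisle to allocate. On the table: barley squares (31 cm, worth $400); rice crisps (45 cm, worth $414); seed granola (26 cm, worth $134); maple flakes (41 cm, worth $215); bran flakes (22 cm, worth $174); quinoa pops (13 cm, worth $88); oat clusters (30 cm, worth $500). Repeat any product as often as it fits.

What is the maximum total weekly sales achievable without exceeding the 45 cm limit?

588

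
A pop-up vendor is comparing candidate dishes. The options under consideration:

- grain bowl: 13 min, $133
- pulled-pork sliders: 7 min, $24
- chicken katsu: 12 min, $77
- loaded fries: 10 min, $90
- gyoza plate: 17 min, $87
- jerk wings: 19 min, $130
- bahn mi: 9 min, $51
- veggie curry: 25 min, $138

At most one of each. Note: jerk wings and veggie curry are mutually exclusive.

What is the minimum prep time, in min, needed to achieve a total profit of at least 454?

61

Need the lightest bundle worth ≥ 454.
grain bowl + pulled-pork sliders + chicken katsu + loaded fries + jerk wings: 454 profit at 61 min.
Below 61 min the best achievable stays under 454.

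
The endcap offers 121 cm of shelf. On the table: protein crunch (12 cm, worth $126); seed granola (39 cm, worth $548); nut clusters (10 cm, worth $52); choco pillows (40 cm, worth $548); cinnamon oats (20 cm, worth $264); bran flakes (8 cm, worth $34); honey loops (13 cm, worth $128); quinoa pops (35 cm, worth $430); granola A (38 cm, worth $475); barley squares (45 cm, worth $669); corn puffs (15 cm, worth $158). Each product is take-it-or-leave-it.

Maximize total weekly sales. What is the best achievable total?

Filling by ratio: seed granola + cinnamon oats + barley squares + corn puffs for 1639, with 2 cm left unused.
The 35 cm tied up in cinnamon oats and corn puffs is better spent on quinoa pops — total rises to 1647 (119 cm).

1647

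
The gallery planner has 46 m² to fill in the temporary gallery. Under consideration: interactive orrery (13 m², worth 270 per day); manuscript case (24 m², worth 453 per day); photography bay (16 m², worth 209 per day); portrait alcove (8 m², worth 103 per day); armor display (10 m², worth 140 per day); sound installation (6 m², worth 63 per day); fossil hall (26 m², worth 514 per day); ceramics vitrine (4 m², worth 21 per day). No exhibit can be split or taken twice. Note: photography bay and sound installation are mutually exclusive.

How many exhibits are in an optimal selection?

The maximum expected visitors within 46 m² is 847.
One optimal bundle: interactive orrery + sound installation + fossil hall (45 m²).
Any selection reaching 847 contains exactly 3 exhibits.

3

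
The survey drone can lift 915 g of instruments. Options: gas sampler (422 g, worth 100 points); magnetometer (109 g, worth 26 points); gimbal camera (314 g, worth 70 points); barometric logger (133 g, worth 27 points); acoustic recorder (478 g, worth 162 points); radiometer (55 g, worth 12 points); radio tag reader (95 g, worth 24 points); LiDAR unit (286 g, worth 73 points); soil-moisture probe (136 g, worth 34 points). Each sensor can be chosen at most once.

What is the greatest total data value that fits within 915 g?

271

Acoustic recorder + radiometer + radio tag reader + LiDAR unit uses 914 of the 915 g and totals 271.
Next best is acoustic recorder + LiDAR unit + soil-moisture probe at 269 (900 g) — short by 2.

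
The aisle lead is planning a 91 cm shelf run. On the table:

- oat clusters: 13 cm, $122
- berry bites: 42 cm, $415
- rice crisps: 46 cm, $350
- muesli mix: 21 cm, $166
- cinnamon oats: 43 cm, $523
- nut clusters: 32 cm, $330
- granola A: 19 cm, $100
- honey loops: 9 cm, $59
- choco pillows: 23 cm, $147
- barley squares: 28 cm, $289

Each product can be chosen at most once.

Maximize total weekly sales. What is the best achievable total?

975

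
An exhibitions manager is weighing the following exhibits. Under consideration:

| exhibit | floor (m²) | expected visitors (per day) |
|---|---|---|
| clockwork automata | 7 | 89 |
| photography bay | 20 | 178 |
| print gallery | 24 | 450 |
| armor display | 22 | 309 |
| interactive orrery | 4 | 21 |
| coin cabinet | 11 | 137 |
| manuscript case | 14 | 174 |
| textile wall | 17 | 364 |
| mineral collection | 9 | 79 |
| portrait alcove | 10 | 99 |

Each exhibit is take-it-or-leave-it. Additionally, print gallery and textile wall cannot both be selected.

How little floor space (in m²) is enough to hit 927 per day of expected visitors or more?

60

Look for the lowest-floor combination reaching 927.
print gallery + armor display + manuscript case: 933 expected visitors at 60 m².
Below 60 m² the best achievable stays under 927.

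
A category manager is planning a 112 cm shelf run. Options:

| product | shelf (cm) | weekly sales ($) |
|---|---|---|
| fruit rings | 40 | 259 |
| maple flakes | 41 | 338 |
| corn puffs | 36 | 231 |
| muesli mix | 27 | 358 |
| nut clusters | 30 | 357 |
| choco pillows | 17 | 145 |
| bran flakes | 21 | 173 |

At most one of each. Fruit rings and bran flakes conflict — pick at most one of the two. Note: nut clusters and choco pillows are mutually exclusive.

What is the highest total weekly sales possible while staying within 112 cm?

1053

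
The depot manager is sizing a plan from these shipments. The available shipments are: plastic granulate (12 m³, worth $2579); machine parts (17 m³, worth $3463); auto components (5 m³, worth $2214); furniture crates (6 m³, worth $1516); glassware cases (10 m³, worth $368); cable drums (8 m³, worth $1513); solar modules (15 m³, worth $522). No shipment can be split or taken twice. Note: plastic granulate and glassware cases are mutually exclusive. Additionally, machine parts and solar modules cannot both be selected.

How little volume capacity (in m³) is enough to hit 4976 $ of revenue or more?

19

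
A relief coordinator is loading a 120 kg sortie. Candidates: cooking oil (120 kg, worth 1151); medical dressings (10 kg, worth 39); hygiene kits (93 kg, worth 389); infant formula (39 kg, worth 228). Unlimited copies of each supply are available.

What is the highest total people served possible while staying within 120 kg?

By people served per kg: cooking oil 9.59, infant formula 5.85, hygiene kits 4.18, medical dressings 3.90 lead.
Best packing: cooking oil — 120 kg, 1151 total.
Nothing else within 120 kg beats 1151.

1151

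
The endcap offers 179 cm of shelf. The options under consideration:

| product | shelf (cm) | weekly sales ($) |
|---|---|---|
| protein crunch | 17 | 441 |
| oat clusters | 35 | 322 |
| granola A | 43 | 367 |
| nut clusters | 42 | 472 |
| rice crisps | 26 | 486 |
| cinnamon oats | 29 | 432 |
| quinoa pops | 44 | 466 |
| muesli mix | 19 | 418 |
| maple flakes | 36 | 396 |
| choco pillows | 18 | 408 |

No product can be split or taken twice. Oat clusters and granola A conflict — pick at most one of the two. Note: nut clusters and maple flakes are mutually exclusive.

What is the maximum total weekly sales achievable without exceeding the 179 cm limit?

2715

A density-first pass picks protein crunch + nut clusters + rice crisps + cinnamon oats + muesli mix + choco pillows — 2657 at 151 cm.
Replace choco pillows with quinoa pops: the trade gains 58 net, giving 2715 at 177 cm.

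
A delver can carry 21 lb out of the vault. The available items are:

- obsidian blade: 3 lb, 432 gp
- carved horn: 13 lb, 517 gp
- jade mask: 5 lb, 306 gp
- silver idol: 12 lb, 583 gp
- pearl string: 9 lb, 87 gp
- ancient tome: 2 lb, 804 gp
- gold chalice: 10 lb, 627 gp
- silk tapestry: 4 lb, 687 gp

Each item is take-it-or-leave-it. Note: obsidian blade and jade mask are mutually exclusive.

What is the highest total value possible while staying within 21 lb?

Taking obsidian blade + ancient tome + gold chalice + silk tapestry: 19 lb used, 2550 in value.
No other feasible combination exceeds 2550.

2550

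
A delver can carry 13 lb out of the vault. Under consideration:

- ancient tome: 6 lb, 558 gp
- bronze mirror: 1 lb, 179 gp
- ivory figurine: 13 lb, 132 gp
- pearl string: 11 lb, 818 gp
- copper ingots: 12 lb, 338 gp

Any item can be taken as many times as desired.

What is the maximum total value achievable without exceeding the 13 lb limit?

2327

Taking 13×bronze mirror: 13 lb used, 2327 in value.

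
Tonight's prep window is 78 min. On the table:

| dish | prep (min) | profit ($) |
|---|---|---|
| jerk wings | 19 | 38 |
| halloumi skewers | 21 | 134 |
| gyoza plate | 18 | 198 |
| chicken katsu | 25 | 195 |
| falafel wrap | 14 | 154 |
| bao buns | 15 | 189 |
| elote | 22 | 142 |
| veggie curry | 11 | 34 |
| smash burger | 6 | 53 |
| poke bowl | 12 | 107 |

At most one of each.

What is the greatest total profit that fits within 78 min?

Greedy by ratio would take gyoza plate + falafel wrap + bao buns + veggie curry + smash burger + poke bowl: 76 min used, total 735.
Replace veggie curry and poke bowl with chicken katsu: the trade gains 54 net, giving 789 at 78 min.
Next best is gyoza plate + chicken katsu + bao buns + smash burger + poke bowl at 742 (76 min) — short by 47.

789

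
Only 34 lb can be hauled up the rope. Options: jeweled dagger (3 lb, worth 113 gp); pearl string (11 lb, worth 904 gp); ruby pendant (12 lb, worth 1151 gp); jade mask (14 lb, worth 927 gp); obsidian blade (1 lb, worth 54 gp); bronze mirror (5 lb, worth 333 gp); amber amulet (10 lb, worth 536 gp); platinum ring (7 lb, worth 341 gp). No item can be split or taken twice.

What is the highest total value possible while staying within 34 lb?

The ratio heuristic lands on jeweled dagger + pearl string + ruby pendant + obsidian blade + bronze mirror (2555) but leaves 2 lb idle.
Replace jeweled dagger and bronze mirror with amber amulet: the trade gains 90 net, giving 2645 at 34 lb.
Next best is pearl string + ruby pendant + amber amulet at 2591 (33 lb) — short by 54.

2645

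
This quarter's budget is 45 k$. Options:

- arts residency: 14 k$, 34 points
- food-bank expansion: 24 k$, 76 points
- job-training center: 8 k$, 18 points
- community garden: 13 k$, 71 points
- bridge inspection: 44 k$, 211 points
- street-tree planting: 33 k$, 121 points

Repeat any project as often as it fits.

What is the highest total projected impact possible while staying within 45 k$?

3×community garden uses 39 of the 45 k$ and totals 213.
Every other selection either busts 45 k$ or fails to beat 213.

213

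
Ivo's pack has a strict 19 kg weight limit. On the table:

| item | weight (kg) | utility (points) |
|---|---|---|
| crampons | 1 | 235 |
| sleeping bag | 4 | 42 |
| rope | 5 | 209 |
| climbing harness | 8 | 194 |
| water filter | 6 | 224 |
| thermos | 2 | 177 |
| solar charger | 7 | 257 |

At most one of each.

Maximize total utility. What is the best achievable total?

925

Ranking by ratio (utility/kg): crampons 235.00, thermos 88.50, rope 41.80, water filter 37.33.
Taking the top-ratio items first gives crampons + sleeping bag + rope + water filter + thermos for 887 (18 kg).
The 6 kg tied up in sleeping bag and thermos is better spent on solar charger — total rises to 925 (19 kg).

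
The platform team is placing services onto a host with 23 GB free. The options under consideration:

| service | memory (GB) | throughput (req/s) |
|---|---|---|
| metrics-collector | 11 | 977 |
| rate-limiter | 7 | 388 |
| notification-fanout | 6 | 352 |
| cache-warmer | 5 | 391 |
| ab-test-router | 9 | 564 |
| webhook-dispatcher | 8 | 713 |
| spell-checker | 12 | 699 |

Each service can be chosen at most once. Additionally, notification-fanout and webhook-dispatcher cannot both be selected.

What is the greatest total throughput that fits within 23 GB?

1756

Taking the top-ratio services first gives metrics-collector + webhook-dispatcher for 1690 (19 GB).
Dropping webhook-dispatcher frees 8 GB; slotting in rate-limiter + cache-warmer (12 GB) lifts the total to 1756 at 23 GB.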